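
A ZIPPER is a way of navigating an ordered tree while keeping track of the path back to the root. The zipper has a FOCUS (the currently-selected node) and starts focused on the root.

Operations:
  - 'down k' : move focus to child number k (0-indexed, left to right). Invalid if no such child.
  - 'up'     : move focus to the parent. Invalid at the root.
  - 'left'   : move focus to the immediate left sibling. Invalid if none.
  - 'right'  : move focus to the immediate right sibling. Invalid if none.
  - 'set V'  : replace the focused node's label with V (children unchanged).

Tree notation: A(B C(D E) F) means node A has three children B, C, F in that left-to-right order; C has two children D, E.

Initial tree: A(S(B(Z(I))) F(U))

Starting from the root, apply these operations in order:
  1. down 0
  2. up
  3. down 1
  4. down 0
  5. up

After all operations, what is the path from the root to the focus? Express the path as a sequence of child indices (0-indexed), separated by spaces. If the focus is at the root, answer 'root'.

Step 1 (down 0): focus=S path=0 depth=1 children=['B'] left=[] right=['F'] parent=A
Step 2 (up): focus=A path=root depth=0 children=['S', 'F'] (at root)
Step 3 (down 1): focus=F path=1 depth=1 children=['U'] left=['S'] right=[] parent=A
Step 4 (down 0): focus=U path=1/0 depth=2 children=[] left=[] right=[] parent=F
Step 5 (up): focus=F path=1 depth=1 children=['U'] left=['S'] right=[] parent=A

Answer: 1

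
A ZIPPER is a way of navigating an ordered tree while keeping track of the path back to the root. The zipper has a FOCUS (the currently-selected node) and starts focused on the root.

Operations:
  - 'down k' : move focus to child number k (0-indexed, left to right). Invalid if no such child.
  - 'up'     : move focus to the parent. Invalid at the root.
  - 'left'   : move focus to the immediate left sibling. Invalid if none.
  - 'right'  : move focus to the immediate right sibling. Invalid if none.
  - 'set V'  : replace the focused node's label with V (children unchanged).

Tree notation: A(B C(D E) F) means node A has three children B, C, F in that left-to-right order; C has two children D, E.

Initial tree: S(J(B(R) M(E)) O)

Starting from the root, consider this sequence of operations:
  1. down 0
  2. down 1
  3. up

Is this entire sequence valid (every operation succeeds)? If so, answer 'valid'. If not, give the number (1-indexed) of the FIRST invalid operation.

Step 1 (down 0): focus=J path=0 depth=1 children=['B', 'M'] left=[] right=['O'] parent=S
Step 2 (down 1): focus=M path=0/1 depth=2 children=['E'] left=['B'] right=[] parent=J
Step 3 (up): focus=J path=0 depth=1 children=['B', 'M'] left=[] right=['O'] parent=S

Answer: valid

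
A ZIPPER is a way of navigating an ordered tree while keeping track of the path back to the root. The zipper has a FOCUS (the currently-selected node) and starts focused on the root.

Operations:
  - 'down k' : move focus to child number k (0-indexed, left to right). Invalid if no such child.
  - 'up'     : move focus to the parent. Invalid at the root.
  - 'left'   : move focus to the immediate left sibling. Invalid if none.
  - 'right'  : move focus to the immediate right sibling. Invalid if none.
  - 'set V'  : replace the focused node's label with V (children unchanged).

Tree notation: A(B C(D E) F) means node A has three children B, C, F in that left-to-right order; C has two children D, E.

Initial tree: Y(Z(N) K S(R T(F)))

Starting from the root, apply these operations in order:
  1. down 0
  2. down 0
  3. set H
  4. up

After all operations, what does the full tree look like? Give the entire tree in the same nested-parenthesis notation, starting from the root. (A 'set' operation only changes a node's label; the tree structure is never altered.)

Answer: Y(Z(H) K S(R T(F)))

Derivation:
Step 1 (down 0): focus=Z path=0 depth=1 children=['N'] left=[] right=['K', 'S'] parent=Y
Step 2 (down 0): focus=N path=0/0 depth=2 children=[] left=[] right=[] parent=Z
Step 3 (set H): focus=H path=0/0 depth=2 children=[] left=[] right=[] parent=Z
Step 4 (up): focus=Z path=0 depth=1 children=['H'] left=[] right=['K', 'S'] parent=Y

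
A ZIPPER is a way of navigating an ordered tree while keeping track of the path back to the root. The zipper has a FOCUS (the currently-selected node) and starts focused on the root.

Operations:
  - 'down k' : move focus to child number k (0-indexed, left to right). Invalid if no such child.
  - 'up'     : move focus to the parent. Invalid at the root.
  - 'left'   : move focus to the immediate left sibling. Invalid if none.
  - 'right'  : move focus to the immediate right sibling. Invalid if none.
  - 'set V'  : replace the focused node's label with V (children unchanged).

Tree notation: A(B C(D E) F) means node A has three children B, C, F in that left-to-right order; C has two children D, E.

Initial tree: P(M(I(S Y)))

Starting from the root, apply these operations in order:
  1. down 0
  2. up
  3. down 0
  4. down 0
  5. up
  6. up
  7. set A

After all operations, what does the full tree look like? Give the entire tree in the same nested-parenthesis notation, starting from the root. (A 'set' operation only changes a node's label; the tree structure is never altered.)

Step 1 (down 0): focus=M path=0 depth=1 children=['I'] left=[] right=[] parent=P
Step 2 (up): focus=P path=root depth=0 children=['M'] (at root)
Step 3 (down 0): focus=M path=0 depth=1 children=['I'] left=[] right=[] parent=P
Step 4 (down 0): focus=I path=0/0 depth=2 children=['S', 'Y'] left=[] right=[] parent=M
Step 5 (up): focus=M path=0 depth=1 children=['I'] left=[] right=[] parent=P
Step 6 (up): focus=P path=root depth=0 children=['M'] (at root)
Step 7 (set A): focus=A path=root depth=0 children=['M'] (at root)

Answer: A(M(I(S Y)))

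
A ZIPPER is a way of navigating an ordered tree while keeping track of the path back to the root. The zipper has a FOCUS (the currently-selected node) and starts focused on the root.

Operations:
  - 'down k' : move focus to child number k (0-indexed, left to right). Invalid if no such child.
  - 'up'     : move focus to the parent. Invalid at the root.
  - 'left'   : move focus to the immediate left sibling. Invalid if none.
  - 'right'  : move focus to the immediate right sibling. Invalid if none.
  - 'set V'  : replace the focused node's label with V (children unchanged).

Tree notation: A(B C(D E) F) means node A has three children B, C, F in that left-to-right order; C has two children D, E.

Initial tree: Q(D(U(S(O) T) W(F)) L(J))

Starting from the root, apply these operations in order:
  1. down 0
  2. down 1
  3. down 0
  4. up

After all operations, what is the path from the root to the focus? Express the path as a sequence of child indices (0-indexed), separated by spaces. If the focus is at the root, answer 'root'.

Answer: 0 1

Derivation:
Step 1 (down 0): focus=D path=0 depth=1 children=['U', 'W'] left=[] right=['L'] parent=Q
Step 2 (down 1): focus=W path=0/1 depth=2 children=['F'] left=['U'] right=[] parent=D
Step 3 (down 0): focus=F path=0/1/0 depth=3 children=[] left=[] right=[] parent=W
Step 4 (up): focus=W path=0/1 depth=2 children=['F'] left=['U'] right=[] parent=D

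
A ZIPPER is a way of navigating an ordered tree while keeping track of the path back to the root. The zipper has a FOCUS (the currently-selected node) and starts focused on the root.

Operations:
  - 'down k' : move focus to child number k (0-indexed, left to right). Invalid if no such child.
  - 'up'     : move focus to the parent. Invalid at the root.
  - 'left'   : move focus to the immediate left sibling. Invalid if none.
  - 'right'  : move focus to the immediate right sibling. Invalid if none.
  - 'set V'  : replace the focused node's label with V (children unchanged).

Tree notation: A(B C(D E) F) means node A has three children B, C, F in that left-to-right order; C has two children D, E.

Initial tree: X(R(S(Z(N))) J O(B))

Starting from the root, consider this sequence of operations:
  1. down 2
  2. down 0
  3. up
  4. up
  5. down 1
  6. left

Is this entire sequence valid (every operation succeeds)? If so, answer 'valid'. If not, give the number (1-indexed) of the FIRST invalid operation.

Step 1 (down 2): focus=O path=2 depth=1 children=['B'] left=['R', 'J'] right=[] parent=X
Step 2 (down 0): focus=B path=2/0 depth=2 children=[] left=[] right=[] parent=O
Step 3 (up): focus=O path=2 depth=1 children=['B'] left=['R', 'J'] right=[] parent=X
Step 4 (up): focus=X path=root depth=0 children=['R', 'J', 'O'] (at root)
Step 5 (down 1): focus=J path=1 depth=1 children=[] left=['R'] right=['O'] parent=X
Step 6 (left): focus=R path=0 depth=1 children=['S'] left=[] right=['J', 'O'] parent=X

Answer: valid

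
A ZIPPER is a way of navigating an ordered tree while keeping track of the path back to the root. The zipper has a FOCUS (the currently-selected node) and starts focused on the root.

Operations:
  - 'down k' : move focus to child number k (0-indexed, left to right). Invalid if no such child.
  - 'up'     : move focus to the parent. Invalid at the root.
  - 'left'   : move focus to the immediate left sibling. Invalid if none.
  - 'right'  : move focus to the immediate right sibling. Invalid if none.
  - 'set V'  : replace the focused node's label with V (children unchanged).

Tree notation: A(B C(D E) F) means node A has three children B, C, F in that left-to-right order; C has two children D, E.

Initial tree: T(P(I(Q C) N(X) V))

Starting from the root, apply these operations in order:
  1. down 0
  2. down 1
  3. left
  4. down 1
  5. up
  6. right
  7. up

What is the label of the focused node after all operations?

Answer: P

Derivation:
Step 1 (down 0): focus=P path=0 depth=1 children=['I', 'N', 'V'] left=[] right=[] parent=T
Step 2 (down 1): focus=N path=0/1 depth=2 children=['X'] left=['I'] right=['V'] parent=P
Step 3 (left): focus=I path=0/0 depth=2 children=['Q', 'C'] left=[] right=['N', 'V'] parent=P
Step 4 (down 1): focus=C path=0/0/1 depth=3 children=[] left=['Q'] right=[] parent=I
Step 5 (up): focus=I path=0/0 depth=2 children=['Q', 'C'] left=[] right=['N', 'V'] parent=P
Step 6 (right): focus=N path=0/1 depth=2 children=['X'] left=['I'] right=['V'] parent=P
Step 7 (up): focus=P path=0 depth=1 children=['I', 'N', 'V'] left=[] right=[] parent=T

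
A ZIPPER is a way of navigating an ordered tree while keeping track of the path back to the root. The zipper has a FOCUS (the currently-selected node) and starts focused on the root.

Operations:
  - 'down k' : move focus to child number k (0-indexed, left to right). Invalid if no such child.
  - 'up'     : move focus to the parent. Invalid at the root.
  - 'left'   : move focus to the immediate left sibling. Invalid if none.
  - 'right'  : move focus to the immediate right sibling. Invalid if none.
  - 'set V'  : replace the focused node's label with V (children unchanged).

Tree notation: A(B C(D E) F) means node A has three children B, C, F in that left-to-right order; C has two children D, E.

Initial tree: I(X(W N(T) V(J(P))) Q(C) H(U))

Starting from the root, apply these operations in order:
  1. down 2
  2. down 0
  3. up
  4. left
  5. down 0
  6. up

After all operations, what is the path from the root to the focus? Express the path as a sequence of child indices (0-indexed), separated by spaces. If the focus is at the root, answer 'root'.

Step 1 (down 2): focus=H path=2 depth=1 children=['U'] left=['X', 'Q'] right=[] parent=I
Step 2 (down 0): focus=U path=2/0 depth=2 children=[] left=[] right=[] parent=H
Step 3 (up): focus=H path=2 depth=1 children=['U'] left=['X', 'Q'] right=[] parent=I
Step 4 (left): focus=Q path=1 depth=1 children=['C'] left=['X'] right=['H'] parent=I
Step 5 (down 0): focus=C path=1/0 depth=2 children=[] left=[] right=[] parent=Q
Step 6 (up): focus=Q path=1 depth=1 children=['C'] left=['X'] right=['H'] parent=I

Answer: 1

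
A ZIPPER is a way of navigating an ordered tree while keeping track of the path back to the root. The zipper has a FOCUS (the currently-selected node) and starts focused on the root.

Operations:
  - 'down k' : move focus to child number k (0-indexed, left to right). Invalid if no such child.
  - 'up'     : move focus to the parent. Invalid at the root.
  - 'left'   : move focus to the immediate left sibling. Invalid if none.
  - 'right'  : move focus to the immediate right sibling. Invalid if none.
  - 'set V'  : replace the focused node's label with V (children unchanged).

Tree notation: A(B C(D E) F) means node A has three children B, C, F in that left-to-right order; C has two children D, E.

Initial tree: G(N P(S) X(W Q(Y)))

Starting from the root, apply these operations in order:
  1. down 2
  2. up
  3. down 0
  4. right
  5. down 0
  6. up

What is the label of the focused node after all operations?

Answer: P

Derivation:
Step 1 (down 2): focus=X path=2 depth=1 children=['W', 'Q'] left=['N', 'P'] right=[] parent=G
Step 2 (up): focus=G path=root depth=0 children=['N', 'P', 'X'] (at root)
Step 3 (down 0): focus=N path=0 depth=1 children=[] left=[] right=['P', 'X'] parent=G
Step 4 (right): focus=P path=1 depth=1 children=['S'] left=['N'] right=['X'] parent=G
Step 5 (down 0): focus=S path=1/0 depth=2 children=[] left=[] right=[] parent=P
Step 6 (up): focus=P path=1 depth=1 children=['S'] left=['N'] right=['X'] parent=G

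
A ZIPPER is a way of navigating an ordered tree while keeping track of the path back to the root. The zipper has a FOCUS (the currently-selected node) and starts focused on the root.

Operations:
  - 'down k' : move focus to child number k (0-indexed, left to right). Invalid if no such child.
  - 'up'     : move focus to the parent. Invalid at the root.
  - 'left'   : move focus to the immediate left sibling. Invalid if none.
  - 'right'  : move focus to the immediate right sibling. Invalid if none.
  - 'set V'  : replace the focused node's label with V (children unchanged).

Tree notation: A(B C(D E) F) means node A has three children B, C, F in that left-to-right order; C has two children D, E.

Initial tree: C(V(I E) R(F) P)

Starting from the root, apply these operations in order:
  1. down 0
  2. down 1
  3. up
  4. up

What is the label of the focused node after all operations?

Answer: C

Derivation:
Step 1 (down 0): focus=V path=0 depth=1 children=['I', 'E'] left=[] right=['R', 'P'] parent=C
Step 2 (down 1): focus=E path=0/1 depth=2 children=[] left=['I'] right=[] parent=V
Step 3 (up): focus=V path=0 depth=1 children=['I', 'E'] left=[] right=['R', 'P'] parent=C
Step 4 (up): focus=C path=root depth=0 children=['V', 'R', 'P'] (at root)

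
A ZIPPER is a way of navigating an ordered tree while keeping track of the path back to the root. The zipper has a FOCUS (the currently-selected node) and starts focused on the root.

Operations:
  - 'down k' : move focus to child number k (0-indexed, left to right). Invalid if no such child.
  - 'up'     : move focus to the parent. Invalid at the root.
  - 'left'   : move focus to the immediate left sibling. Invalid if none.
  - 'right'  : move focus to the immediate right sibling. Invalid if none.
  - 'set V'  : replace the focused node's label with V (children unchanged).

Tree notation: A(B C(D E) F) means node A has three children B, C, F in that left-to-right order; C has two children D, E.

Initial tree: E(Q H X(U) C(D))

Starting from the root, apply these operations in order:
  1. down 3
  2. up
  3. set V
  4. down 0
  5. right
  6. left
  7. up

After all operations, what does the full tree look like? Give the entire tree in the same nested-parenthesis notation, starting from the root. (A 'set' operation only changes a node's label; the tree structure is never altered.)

Answer: V(Q H X(U) C(D))

Derivation:
Step 1 (down 3): focus=C path=3 depth=1 children=['D'] left=['Q', 'H', 'X'] right=[] parent=E
Step 2 (up): focus=E path=root depth=0 children=['Q', 'H', 'X', 'C'] (at root)
Step 3 (set V): focus=V path=root depth=0 children=['Q', 'H', 'X', 'C'] (at root)
Step 4 (down 0): focus=Q path=0 depth=1 children=[] left=[] right=['H', 'X', 'C'] parent=V
Step 5 (right): focus=H path=1 depth=1 children=[] left=['Q'] right=['X', 'C'] parent=V
Step 6 (left): focus=Q path=0 depth=1 children=[] left=[] right=['H', 'X', 'C'] parent=V
Step 7 (up): focus=V path=root depth=0 children=['Q', 'H', 'X', 'C'] (at root)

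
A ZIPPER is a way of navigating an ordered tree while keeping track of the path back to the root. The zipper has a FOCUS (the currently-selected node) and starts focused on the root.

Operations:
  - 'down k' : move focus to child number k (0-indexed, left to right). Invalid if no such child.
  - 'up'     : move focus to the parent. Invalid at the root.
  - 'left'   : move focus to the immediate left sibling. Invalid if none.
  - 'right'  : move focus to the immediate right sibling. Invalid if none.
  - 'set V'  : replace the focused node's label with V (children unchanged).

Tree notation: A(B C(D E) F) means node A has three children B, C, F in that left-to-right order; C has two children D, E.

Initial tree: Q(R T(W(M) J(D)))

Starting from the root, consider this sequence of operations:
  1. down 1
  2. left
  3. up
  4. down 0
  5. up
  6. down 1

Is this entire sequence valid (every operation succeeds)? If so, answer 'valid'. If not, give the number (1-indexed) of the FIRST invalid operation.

Step 1 (down 1): focus=T path=1 depth=1 children=['W', 'J'] left=['R'] right=[] parent=Q
Step 2 (left): focus=R path=0 depth=1 children=[] left=[] right=['T'] parent=Q
Step 3 (up): focus=Q path=root depth=0 children=['R', 'T'] (at root)
Step 4 (down 0): focus=R path=0 depth=1 children=[] left=[] right=['T'] parent=Q
Step 5 (up): focus=Q path=root depth=0 children=['R', 'T'] (at root)
Step 6 (down 1): focus=T path=1 depth=1 children=['W', 'J'] left=['R'] right=[] parent=Q

Answer: valid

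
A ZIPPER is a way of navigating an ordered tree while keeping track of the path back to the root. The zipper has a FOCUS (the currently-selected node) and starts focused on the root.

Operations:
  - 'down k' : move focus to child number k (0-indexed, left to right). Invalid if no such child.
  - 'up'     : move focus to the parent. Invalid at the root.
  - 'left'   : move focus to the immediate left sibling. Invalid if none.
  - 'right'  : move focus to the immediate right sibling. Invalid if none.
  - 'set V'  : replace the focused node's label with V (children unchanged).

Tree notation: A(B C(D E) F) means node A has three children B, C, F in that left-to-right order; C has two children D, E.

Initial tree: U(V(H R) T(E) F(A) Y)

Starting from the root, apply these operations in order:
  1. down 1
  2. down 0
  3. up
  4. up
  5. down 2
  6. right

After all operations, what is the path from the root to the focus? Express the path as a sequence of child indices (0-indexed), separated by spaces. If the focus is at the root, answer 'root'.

Step 1 (down 1): focus=T path=1 depth=1 children=['E'] left=['V'] right=['F', 'Y'] parent=U
Step 2 (down 0): focus=E path=1/0 depth=2 children=[] left=[] right=[] parent=T
Step 3 (up): focus=T path=1 depth=1 children=['E'] left=['V'] right=['F', 'Y'] parent=U
Step 4 (up): focus=U path=root depth=0 children=['V', 'T', 'F', 'Y'] (at root)
Step 5 (down 2): focus=F path=2 depth=1 children=['A'] left=['V', 'T'] right=['Y'] parent=U
Step 6 (right): focus=Y path=3 depth=1 children=[] left=['V', 'T', 'F'] right=[] parent=U

Answer: 3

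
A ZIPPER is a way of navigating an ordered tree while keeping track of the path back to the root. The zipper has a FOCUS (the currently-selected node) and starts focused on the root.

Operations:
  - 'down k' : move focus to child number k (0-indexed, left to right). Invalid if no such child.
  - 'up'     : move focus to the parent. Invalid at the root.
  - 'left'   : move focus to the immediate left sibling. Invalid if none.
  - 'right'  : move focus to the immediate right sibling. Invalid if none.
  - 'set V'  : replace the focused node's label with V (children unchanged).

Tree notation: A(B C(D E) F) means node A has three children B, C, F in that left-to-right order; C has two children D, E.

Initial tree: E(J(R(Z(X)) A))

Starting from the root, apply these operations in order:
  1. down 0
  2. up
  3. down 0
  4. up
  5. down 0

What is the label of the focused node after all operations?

Answer: J

Derivation:
Step 1 (down 0): focus=J path=0 depth=1 children=['R', 'A'] left=[] right=[] parent=E
Step 2 (up): focus=E path=root depth=0 children=['J'] (at root)
Step 3 (down 0): focus=J path=0 depth=1 children=['R', 'A'] left=[] right=[] parent=E
Step 4 (up): focus=E path=root depth=0 children=['J'] (at root)
Step 5 (down 0): focus=J path=0 depth=1 children=['R', 'A'] left=[] right=[] parent=E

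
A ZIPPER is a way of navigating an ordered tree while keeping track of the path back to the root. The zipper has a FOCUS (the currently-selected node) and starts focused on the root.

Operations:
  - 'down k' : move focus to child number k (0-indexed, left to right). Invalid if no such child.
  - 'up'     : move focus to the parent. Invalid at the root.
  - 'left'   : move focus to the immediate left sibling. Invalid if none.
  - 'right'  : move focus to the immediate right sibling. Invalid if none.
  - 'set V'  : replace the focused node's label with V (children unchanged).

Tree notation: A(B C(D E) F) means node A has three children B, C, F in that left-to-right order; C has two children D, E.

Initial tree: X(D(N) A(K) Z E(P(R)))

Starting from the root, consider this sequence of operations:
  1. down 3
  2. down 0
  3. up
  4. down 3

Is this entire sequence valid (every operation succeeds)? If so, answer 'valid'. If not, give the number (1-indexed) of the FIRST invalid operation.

Step 1 (down 3): focus=E path=3 depth=1 children=['P'] left=['D', 'A', 'Z'] right=[] parent=X
Step 2 (down 0): focus=P path=3/0 depth=2 children=['R'] left=[] right=[] parent=E
Step 3 (up): focus=E path=3 depth=1 children=['P'] left=['D', 'A', 'Z'] right=[] parent=X
Step 4 (down 3): INVALID

Answer: 4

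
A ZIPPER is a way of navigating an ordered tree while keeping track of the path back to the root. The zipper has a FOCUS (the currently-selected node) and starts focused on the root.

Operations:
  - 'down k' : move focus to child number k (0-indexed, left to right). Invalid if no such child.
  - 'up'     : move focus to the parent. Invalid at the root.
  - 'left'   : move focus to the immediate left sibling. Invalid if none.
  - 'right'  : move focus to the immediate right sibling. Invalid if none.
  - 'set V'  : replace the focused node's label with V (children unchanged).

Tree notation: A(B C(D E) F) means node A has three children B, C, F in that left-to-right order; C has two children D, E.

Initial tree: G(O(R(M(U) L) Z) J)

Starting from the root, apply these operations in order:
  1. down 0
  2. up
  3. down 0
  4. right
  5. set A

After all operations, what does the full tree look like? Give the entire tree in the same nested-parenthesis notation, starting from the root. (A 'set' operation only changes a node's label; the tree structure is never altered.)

Answer: G(O(R(M(U) L) Z) A)

Derivation:
Step 1 (down 0): focus=O path=0 depth=1 children=['R', 'Z'] left=[] right=['J'] parent=G
Step 2 (up): focus=G path=root depth=0 children=['O', 'J'] (at root)
Step 3 (down 0): focus=O path=0 depth=1 children=['R', 'Z'] left=[] right=['J'] parent=G
Step 4 (right): focus=J path=1 depth=1 children=[] left=['O'] right=[] parent=G
Step 5 (set A): focus=A path=1 depth=1 children=[] left=['O'] right=[] parent=G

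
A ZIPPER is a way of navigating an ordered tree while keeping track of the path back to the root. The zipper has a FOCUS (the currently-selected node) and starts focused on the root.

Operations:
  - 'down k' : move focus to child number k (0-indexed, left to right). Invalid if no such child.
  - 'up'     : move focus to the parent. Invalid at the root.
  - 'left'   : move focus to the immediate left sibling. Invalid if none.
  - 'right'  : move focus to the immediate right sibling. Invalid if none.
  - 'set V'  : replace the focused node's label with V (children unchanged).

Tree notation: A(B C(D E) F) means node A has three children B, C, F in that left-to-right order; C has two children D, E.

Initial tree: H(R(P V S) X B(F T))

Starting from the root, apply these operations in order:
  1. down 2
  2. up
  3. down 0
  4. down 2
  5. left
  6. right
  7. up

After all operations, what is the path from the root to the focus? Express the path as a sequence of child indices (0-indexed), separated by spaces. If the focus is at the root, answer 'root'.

Answer: 0

Derivation:
Step 1 (down 2): focus=B path=2 depth=1 children=['F', 'T'] left=['R', 'X'] right=[] parent=H
Step 2 (up): focus=H path=root depth=0 children=['R', 'X', 'B'] (at root)
Step 3 (down 0): focus=R path=0 depth=1 children=['P', 'V', 'S'] left=[] right=['X', 'B'] parent=H
Step 4 (down 2): focus=S path=0/2 depth=2 children=[] left=['P', 'V'] right=[] parent=R
Step 5 (left): focus=V path=0/1 depth=2 children=[] left=['P'] right=['S'] parent=R
Step 6 (right): focus=S path=0/2 depth=2 children=[] left=['P', 'V'] right=[] parent=R
Step 7 (up): focus=R path=0 depth=1 children=['P', 'V', 'S'] left=[] right=['X', 'B'] parent=H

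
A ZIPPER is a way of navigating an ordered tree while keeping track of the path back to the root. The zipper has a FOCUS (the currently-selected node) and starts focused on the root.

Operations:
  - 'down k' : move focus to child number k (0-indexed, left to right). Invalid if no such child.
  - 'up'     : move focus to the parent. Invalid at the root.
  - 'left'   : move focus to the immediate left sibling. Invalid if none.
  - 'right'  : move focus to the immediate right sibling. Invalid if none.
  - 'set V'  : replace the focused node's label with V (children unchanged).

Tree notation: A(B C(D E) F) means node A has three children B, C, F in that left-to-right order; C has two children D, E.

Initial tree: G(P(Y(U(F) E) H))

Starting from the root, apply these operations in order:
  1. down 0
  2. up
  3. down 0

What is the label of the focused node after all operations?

Step 1 (down 0): focus=P path=0 depth=1 children=['Y', 'H'] left=[] right=[] parent=G
Step 2 (up): focus=G path=root depth=0 children=['P'] (at root)
Step 3 (down 0): focus=P path=0 depth=1 children=['Y', 'H'] left=[] right=[] parent=G

Answer: P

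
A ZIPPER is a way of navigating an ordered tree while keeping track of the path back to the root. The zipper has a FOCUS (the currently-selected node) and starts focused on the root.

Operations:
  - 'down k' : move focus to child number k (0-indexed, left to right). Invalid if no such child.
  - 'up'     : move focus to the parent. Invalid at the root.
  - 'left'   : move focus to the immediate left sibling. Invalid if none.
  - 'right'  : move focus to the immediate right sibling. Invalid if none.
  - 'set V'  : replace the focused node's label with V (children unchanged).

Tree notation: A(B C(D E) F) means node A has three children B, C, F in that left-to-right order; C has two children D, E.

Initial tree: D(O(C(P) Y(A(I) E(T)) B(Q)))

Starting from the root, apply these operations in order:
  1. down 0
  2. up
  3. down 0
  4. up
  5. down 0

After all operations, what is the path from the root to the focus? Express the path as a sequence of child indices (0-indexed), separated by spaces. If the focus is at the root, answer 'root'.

Answer: 0

Derivation:
Step 1 (down 0): focus=O path=0 depth=1 children=['C', 'Y', 'B'] left=[] right=[] parent=D
Step 2 (up): focus=D path=root depth=0 children=['O'] (at root)
Step 3 (down 0): focus=O path=0 depth=1 children=['C', 'Y', 'B'] left=[] right=[] parent=D
Step 4 (up): focus=D path=root depth=0 children=['O'] (at root)
Step 5 (down 0): focus=O path=0 depth=1 children=['C', 'Y', 'B'] left=[] right=[] parent=D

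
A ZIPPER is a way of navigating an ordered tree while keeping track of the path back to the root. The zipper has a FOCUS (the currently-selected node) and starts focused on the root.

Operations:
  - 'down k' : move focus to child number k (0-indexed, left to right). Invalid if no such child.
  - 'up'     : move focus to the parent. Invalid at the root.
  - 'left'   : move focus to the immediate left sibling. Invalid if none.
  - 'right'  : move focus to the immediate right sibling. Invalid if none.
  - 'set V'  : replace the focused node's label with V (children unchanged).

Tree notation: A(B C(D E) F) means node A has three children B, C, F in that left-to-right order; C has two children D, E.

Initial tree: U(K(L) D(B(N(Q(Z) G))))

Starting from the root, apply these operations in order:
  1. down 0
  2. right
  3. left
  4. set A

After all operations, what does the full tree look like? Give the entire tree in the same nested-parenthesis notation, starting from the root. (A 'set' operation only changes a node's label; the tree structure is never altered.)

Answer: U(A(L) D(B(N(Q(Z) G))))

Derivation:
Step 1 (down 0): focus=K path=0 depth=1 children=['L'] left=[] right=['D'] parent=U
Step 2 (right): focus=D path=1 depth=1 children=['B'] left=['K'] right=[] parent=U
Step 3 (left): focus=K path=0 depth=1 children=['L'] left=[] right=['D'] parent=U
Step 4 (set A): focus=A path=0 depth=1 children=['L'] left=[] right=['D'] parent=U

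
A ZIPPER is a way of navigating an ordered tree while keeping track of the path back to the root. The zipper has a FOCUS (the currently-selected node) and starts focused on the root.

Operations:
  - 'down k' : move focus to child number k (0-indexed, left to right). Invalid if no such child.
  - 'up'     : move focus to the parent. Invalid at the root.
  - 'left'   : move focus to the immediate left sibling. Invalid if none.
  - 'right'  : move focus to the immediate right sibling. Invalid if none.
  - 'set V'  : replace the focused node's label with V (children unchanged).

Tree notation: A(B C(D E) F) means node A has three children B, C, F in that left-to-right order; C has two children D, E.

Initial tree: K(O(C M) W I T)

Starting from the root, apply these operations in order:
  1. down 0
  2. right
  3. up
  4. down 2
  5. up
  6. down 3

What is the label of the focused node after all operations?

Step 1 (down 0): focus=O path=0 depth=1 children=['C', 'M'] left=[] right=['W', 'I', 'T'] parent=K
Step 2 (right): focus=W path=1 depth=1 children=[] left=['O'] right=['I', 'T'] parent=K
Step 3 (up): focus=K path=root depth=0 children=['O', 'W', 'I', 'T'] (at root)
Step 4 (down 2): focus=I path=2 depth=1 children=[] left=['O', 'W'] right=['T'] parent=K
Step 5 (up): focus=K path=root depth=0 children=['O', 'W', 'I', 'T'] (at root)
Step 6 (down 3): focus=T path=3 depth=1 children=[] left=['O', 'W', 'I'] right=[] parent=K

Answer: T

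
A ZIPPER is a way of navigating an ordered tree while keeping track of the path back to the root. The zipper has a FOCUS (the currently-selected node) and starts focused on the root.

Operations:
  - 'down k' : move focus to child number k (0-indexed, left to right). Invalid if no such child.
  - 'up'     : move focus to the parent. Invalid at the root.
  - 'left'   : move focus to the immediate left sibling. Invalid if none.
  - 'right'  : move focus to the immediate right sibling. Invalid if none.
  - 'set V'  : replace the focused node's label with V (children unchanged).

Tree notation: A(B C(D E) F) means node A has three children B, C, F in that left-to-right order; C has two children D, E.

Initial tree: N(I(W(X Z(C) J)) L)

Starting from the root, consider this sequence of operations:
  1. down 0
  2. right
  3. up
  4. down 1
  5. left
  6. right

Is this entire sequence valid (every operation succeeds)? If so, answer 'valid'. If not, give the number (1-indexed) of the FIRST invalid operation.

Step 1 (down 0): focus=I path=0 depth=1 children=['W'] left=[] right=['L'] parent=N
Step 2 (right): focus=L path=1 depth=1 children=[] left=['I'] right=[] parent=N
Step 3 (up): focus=N path=root depth=0 children=['I', 'L'] (at root)
Step 4 (down 1): focus=L path=1 depth=1 children=[] left=['I'] right=[] parent=N
Step 5 (left): focus=I path=0 depth=1 children=['W'] left=[] right=['L'] parent=N
Step 6 (right): focus=L path=1 depth=1 children=[] left=['I'] right=[] parent=N

Answer: valid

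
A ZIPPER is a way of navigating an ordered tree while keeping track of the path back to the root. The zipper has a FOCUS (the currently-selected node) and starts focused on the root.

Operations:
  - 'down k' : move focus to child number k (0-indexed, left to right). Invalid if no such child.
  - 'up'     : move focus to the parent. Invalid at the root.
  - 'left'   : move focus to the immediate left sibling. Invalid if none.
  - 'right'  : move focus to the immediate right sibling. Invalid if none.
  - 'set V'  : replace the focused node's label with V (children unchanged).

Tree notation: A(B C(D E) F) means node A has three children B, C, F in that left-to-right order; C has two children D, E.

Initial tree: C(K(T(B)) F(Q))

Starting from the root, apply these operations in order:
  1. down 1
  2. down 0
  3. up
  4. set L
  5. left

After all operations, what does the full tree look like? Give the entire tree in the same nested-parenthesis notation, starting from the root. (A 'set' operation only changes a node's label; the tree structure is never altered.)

Answer: C(K(T(B)) L(Q))

Derivation:
Step 1 (down 1): focus=F path=1 depth=1 children=['Q'] left=['K'] right=[] parent=C
Step 2 (down 0): focus=Q path=1/0 depth=2 children=[] left=[] right=[] parent=F
Step 3 (up): focus=F path=1 depth=1 children=['Q'] left=['K'] right=[] parent=C
Step 4 (set L): focus=L path=1 depth=1 children=['Q'] left=['K'] right=[] parent=C
Step 5 (left): focus=K path=0 depth=1 children=['T'] left=[] right=['L'] parent=C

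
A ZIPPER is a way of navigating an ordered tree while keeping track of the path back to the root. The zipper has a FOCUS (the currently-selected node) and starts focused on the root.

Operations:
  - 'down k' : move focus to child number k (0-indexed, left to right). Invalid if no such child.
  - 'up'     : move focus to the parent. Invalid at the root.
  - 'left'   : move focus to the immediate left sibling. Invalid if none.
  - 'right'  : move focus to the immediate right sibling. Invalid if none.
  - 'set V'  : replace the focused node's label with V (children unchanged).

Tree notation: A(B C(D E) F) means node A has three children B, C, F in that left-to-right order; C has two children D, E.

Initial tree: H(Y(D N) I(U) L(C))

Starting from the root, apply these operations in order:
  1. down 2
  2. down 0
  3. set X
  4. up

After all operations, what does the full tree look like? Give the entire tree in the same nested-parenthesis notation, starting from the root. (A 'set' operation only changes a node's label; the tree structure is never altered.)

Step 1 (down 2): focus=L path=2 depth=1 children=['C'] left=['Y', 'I'] right=[] parent=H
Step 2 (down 0): focus=C path=2/0 depth=2 children=[] left=[] right=[] parent=L
Step 3 (set X): focus=X path=2/0 depth=2 children=[] left=[] right=[] parent=L
Step 4 (up): focus=L path=2 depth=1 children=['X'] left=['Y', 'I'] right=[] parent=H

Answer: H(Y(D N) I(U) L(X))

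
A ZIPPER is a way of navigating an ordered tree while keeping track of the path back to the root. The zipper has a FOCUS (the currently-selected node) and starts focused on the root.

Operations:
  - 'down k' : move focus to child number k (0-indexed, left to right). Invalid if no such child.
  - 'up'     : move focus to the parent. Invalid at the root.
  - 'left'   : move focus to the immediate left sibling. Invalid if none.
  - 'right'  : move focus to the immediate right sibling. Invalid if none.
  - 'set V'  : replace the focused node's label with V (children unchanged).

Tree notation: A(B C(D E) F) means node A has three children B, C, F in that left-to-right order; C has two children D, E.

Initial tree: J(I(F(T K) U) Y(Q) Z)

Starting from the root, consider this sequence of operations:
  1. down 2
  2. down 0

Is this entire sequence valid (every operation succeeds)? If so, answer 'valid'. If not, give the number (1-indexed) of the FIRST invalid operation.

Answer: 2

Derivation:
Step 1 (down 2): focus=Z path=2 depth=1 children=[] left=['I', 'Y'] right=[] parent=J
Step 2 (down 0): INVALID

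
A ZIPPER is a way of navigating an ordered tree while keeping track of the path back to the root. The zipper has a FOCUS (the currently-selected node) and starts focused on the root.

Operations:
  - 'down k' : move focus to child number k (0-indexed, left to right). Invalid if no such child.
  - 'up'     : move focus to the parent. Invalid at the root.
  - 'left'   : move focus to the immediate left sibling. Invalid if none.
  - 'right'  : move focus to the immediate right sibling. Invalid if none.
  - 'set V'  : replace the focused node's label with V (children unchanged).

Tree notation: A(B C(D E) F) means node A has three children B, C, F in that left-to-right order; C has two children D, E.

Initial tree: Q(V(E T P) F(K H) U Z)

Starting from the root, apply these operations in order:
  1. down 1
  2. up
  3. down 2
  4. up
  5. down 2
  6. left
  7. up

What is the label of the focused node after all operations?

Answer: Q

Derivation:
Step 1 (down 1): focus=F path=1 depth=1 children=['K', 'H'] left=['V'] right=['U', 'Z'] parent=Q
Step 2 (up): focus=Q path=root depth=0 children=['V', 'F', 'U', 'Z'] (at root)
Step 3 (down 2): focus=U path=2 depth=1 children=[] left=['V', 'F'] right=['Z'] parent=Q
Step 4 (up): focus=Q path=root depth=0 children=['V', 'F', 'U', 'Z'] (at root)
Step 5 (down 2): focus=U path=2 depth=1 children=[] left=['V', 'F'] right=['Z'] parent=Q
Step 6 (left): focus=F path=1 depth=1 children=['K', 'H'] left=['V'] right=['U', 'Z'] parent=Q
Step 7 (up): focus=Q path=root depth=0 children=['V', 'F', 'U', 'Z'] (at root)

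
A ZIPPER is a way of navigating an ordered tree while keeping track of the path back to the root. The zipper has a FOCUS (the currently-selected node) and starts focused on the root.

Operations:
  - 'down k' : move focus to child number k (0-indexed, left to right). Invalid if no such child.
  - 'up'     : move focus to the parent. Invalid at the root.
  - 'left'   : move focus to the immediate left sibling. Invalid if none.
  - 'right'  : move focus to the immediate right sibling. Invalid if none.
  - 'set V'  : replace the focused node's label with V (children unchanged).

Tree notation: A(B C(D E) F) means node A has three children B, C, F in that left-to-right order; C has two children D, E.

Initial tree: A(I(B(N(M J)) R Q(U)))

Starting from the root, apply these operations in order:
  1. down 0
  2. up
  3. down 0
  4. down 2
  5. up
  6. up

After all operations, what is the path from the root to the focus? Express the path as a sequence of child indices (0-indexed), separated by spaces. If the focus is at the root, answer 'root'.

Answer: root

Derivation:
Step 1 (down 0): focus=I path=0 depth=1 children=['B', 'R', 'Q'] left=[] right=[] parent=A
Step 2 (up): focus=A path=root depth=0 children=['I'] (at root)
Step 3 (down 0): focus=I path=0 depth=1 children=['B', 'R', 'Q'] left=[] right=[] parent=A
Step 4 (down 2): focus=Q path=0/2 depth=2 children=['U'] left=['B', 'R'] right=[] parent=I
Step 5 (up): focus=I path=0 depth=1 children=['B', 'R', 'Q'] left=[] right=[] parent=A
Step 6 (up): focus=A path=root depth=0 children=['I'] (at root)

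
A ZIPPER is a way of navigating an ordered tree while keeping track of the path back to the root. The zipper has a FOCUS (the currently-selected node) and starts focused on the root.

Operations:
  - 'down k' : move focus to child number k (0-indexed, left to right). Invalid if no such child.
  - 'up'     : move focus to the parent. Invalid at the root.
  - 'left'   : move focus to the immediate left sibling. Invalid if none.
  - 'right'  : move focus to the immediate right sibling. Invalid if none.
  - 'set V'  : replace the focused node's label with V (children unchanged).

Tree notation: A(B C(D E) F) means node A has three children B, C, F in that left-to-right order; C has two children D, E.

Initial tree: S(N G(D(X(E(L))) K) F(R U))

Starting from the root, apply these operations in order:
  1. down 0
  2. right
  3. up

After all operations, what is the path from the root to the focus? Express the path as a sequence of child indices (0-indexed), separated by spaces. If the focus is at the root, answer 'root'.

Step 1 (down 0): focus=N path=0 depth=1 children=[] left=[] right=['G', 'F'] parent=S
Step 2 (right): focus=G path=1 depth=1 children=['D', 'K'] left=['N'] right=['F'] parent=S
Step 3 (up): focus=S path=root depth=0 children=['N', 'G', 'F'] (at root)

Answer: root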